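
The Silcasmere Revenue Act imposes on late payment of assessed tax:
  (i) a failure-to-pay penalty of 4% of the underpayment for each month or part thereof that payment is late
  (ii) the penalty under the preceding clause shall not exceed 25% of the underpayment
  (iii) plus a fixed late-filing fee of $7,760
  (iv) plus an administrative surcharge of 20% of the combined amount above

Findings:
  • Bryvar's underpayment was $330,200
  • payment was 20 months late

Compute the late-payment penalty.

$108,372

Accrued rate: 4% × 20 = 80%, capped at 25% → 25%
Failure-to-pay penalty: 25% of $330,200 = $82,550
Penalty before surcharge: $82,550 + $7,760 = $90,310
Administrative surcharge: 20% of $90,310 = $18,062
Total penalty: $90,310 + $18,062 = $108,372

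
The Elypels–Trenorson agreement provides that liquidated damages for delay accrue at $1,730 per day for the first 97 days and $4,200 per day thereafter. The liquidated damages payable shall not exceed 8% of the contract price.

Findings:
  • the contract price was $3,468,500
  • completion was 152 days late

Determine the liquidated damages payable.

First 97 days: 97 × $1,730 = $167,810
Remaining days: (152 − 97) × $4,200 = $231,000
Accrued per-day damages: $167,810 + $231,000 = $398,810
Cap: 8% of $3,468,500 = $277,480
Cap at $277,480: $398,810 exceeds the cap → $277,480

$277,480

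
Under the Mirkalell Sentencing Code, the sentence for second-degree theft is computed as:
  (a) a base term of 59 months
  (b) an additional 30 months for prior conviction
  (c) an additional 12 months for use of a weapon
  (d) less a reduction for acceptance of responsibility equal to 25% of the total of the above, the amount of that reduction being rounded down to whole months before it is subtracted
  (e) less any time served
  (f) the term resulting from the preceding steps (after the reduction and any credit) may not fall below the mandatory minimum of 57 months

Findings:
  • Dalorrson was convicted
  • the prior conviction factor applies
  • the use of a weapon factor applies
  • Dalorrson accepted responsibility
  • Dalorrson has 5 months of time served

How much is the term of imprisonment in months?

Prior conviction enhancement: +30 months
Use of a weapon enhancement: +12 months
Adjusted term: 59 months + 30 months + 12 months = 101 months
Acceptance of responsibility reduction: 25% of 101 months = 25 months (rounded down)
After reduction: 101 − 25 = 76 months
Less time served: 76 months − 5 months = 71 months
Minimum 57 months: 71 months meets the minimum, no increase.

Sentence: 71 months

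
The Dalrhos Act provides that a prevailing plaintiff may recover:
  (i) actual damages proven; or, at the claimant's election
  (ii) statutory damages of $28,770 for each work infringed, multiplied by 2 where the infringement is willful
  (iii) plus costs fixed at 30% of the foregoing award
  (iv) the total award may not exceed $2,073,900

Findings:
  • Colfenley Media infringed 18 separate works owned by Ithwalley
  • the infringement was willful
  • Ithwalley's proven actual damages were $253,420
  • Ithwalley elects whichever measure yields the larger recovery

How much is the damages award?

Statutory damages: 18 × $28,770 = $517,860
Doubled: 2 × $517,860 = $1,035,720
Greater of actual damages ($253,420) or enhanced statutory damages ($1,035,720): $1,035,720
Costs: 30% of $1,035,720 = $310,716
Award plus costs: $1,035,720 + $310,716 = $1,346,436
Cap at $2,073,900: $1,346,436 is within the cap, no reduction.

$1,346,436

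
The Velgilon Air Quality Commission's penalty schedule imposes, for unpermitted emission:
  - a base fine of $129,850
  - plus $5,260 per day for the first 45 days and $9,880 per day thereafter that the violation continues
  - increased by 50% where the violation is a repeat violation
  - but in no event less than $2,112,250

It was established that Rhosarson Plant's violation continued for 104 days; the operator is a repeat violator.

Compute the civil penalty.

First 45 days: 45 × $5,260 = $236,700
Remaining days: (104 − 45) × $9,880 = $582,920
Per-day component: $236,700 + $582,920 = $819,620
Base plus per-day: $129,850 + $819,620 = $949,470
Enhancement: 50% of $949,470 = $474,735
Enhanced fine: $949,470 + $474,735 = $1,424,205
Minimum $2,112,250: $1,424,205 is below the minimum → $2,112,250

$2,112,250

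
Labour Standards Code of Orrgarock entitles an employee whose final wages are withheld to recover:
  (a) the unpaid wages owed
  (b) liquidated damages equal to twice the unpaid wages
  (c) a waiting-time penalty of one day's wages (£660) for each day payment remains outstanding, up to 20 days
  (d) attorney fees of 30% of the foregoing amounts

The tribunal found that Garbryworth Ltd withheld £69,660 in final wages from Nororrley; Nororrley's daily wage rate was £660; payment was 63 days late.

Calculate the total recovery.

£288,834

Doubled: 2 × £69,660 = £139,320
Penalty days: min(63, 20) = 20
Waiting-time penalty: 20 × £660 = £13,200
Subtotal: £69,660 + £139,320 + £13,200 = £222,180
Attorney fees: 30% of £222,180 = £66,654
Total award: £222,180 + £66,654 = £288,834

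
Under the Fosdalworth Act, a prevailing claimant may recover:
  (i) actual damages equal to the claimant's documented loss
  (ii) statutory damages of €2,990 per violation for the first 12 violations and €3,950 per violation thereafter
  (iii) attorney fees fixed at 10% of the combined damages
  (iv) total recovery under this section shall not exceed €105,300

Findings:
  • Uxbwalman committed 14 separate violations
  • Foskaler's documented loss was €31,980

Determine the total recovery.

First 12 violations: 12 × €2,990 = €35,880
Remaining violations: (14 − 12) × €3,950 = €7,900
Statutory damages: €35,880 + €7,900 = €43,780
Combined damages: €31,980 + €43,780 = €75,760
Attorney fees: 10% of €75,760 = €7,576
Total before cap: €75,760 + €7,576 = €83,336
Cap at €105,300: €83,336 is within the cap, no reduction.

€83,336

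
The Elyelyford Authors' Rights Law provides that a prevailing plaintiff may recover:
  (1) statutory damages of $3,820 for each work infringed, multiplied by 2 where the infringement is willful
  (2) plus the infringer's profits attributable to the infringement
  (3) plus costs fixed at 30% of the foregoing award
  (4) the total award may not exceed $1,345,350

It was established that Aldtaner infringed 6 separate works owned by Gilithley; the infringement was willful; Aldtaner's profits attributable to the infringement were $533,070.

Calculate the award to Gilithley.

Statutory damages: 6 × $3,820 = $22,920
Doubled: 2 × $22,920 = $45,840
Combined award: $45,840 + $533,070 = $578,910
Costs: 30% of $578,910 = $173,673
Award plus costs: $578,910 + $173,673 = $752,583
Cap at $1,345,350: $752,583 is within the cap, no reduction.

$752,583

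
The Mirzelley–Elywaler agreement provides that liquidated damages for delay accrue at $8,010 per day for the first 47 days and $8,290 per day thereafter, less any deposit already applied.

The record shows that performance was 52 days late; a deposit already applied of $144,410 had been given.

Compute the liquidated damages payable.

First 47 days: 47 × $8,010 = $376,470
Remaining days: (52 − 47) × $8,290 = $41,450
Accrued per-day damages: $376,470 + $41,450 = $417,920
Less deposit already applied: $417,920 − $144,410 = $273,510

$273,510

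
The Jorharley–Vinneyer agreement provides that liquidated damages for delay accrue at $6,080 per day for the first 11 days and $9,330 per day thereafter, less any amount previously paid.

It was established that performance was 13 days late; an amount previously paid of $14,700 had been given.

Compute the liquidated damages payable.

First 11 days: 11 × $6,080 = $66,880
Remaining days: (13 − 11) × $9,330 = $18,660
Accrued per-day damages: $66,880 + $18,660 = $85,540
Less amount previously paid: $85,540 − $14,700 = $70,840

$70,840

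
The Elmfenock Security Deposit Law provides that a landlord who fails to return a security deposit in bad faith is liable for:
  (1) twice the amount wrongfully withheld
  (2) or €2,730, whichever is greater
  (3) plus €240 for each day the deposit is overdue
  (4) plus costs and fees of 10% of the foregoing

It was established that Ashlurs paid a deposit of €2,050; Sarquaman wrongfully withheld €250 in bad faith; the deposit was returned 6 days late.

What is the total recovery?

Recovery: €4,587

Doubled: 2 × €250 = €500
Minimum €2,730: €500 is below the minimum → €2,730
Late-return penalty: 6 × €240 = €1,440
Damages plus late penalty: €2,730 + €1,440 = €4,170
Costs and fees: 10% of €4,170 = €417
Total recovery: €4,170 + €417 = €4,587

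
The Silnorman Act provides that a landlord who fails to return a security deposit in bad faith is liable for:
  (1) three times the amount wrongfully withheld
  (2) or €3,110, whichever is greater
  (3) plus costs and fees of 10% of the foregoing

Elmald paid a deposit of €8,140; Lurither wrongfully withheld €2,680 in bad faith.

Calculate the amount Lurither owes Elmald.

€8,844

Trebled: 3 × €2,680 = €8,040
Minimum €3,110: €8,040 meets the minimum, no increase.
Costs and fees: 10% of €8,040 = €804
Total recovery: €8,040 + €804 = €8,844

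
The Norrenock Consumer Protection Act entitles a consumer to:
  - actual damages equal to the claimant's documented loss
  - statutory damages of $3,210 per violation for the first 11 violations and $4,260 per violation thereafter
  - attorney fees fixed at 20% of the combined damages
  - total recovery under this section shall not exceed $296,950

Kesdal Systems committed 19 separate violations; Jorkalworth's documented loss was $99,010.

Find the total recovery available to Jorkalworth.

$202,080

First 11 violations: 11 × $3,210 = $35,310
Remaining violations: (19 − 11) × $4,260 = $34,080
Statutory damages: $35,310 + $34,080 = $69,390
Combined damages: $99,010 + $69,390 = $168,400
Attorney fees: 20% of $168,400 = $33,680
Total before cap: $168,400 + $33,680 = $202,080
Cap at $296,950: $202,080 is within the cap, no reduction.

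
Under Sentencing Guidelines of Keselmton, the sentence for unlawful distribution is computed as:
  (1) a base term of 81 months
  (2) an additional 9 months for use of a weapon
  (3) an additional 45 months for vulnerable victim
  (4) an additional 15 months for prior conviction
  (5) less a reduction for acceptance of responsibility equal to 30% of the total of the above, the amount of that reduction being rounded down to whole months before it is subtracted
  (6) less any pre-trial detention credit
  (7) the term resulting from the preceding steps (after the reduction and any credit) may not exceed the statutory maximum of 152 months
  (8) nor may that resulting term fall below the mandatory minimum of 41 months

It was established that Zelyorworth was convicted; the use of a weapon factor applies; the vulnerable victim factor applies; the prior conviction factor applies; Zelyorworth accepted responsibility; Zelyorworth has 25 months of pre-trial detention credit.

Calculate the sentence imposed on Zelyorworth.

80 months

Use of a weapon enhancement: +9 months
Vulnerable victim enhancement: +45 months
Prior conviction enhancement: +15 months
Adjusted term: 81 months + 9 months + 45 months + 15 months = 150 months
Acceptance of responsibility reduction: 30% of 150 months = 45 months (rounded down)
After reduction: 150 − 45 = 105 months
Less pre-trial detention credit: 105 months − 25 months = 80 months
Cap at 152 months: 80 months is within the cap, no reduction.
Minimum 41 months: 80 months meets the minimum, no increase.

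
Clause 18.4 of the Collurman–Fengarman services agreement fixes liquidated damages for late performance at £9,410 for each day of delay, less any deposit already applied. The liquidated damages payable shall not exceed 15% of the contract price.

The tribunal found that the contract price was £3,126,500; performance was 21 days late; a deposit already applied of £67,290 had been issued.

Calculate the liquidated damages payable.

£130,320

Per-day damages: 21 × £9,410 = £197,610
Less deposit already applied: £197,610 − £67,290 = £130,320
Cap: 15% of £3,126,500 = £468,975
Cap at £468,975: £130,320 is within the cap, no reduction.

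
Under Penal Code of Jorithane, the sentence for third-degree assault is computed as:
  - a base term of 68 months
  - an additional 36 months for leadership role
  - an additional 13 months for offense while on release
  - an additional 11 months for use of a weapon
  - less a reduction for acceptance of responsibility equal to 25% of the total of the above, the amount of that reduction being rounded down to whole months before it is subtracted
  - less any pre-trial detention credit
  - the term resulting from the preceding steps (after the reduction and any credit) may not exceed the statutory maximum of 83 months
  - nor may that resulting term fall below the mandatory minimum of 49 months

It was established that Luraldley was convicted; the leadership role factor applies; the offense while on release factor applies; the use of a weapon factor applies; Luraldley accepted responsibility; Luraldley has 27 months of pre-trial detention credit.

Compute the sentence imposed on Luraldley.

69 months

Leadership role enhancement: +36 months
Offense while on release enhancement: +13 months
Use of a weapon enhancement: +11 months
Adjusted term: 68 months + 36 months + 13 months + 11 months = 128 months
Acceptance of responsibility reduction: 25% of 128 months = 32 months (rounded down)
After reduction: 128 − 32 = 96 months
Less pre-trial detention credit: 96 months − 27 months = 69 months
Cap at 83 months: 69 months is within the cap, no reduction.
Minimum 49 months: 69 months meets the minimum, no increase.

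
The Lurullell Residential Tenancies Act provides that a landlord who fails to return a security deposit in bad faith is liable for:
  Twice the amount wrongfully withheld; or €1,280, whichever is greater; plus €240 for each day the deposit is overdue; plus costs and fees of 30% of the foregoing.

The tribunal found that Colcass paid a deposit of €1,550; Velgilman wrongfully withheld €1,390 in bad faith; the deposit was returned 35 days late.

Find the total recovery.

Doubled: 2 × €1,390 = €2,780
Minimum €1,280: €2,780 meets the minimum, no increase.
Late-return penalty: 35 × €240 = €8,400
Damages plus late penalty: €2,780 + €8,400 = €11,180
Costs and fees: 30% of €11,180 = €3,354
Total recovery: €11,180 + €3,354 = €14,534

€14,534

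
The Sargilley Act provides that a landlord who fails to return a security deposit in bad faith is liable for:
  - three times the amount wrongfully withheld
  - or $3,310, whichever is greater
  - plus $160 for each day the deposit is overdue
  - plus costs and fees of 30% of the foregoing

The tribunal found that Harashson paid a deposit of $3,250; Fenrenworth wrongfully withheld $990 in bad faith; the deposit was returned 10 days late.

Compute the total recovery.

$6,383

Trebled: 3 × $990 = $2,970
Minimum $3,310: $2,970 is below the minimum → $3,310
Late-return penalty: 10 × $160 = $1,600
Damages plus late penalty: $3,310 + $1,600 = $4,910
Costs and fees: 30% of $4,910 = $1,473
Total recovery: $4,910 + $1,473 = $6,383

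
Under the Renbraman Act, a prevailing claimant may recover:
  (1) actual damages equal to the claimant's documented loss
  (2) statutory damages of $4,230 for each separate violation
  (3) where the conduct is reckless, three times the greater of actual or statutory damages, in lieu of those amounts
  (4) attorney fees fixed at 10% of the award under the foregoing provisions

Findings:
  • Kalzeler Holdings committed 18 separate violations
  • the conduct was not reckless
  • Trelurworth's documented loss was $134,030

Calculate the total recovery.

Statutory damages: 18 × $4,230 = $76,140
Conduct not reckless: the in-lieu enhancement does not apply.
Actual plus statutory damages: $134,030 + $76,140 = $210,170
Attorney fees: 10% of $210,170 = $21,017
Total recovery: $210,170 + $21,017 = $231,187

$231,187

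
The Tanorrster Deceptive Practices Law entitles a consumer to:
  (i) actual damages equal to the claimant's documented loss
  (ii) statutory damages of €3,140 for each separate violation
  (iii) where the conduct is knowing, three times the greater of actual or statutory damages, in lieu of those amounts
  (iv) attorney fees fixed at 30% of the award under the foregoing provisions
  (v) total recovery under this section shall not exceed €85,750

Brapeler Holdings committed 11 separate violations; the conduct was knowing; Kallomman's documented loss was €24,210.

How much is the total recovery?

Total recovery: €85,750

Statutory damages: 11 × €3,140 = €34,540
Greater of actual damages (€24,210) or statutory damages (€34,540): €34,540
Trebled: 3 × €34,540 = €103,620
Attorney fees: 30% of €103,620 = €31,086
Total before cap: €103,620 + €31,086 = €134,706
Cap at €85,750: €134,706 exceeds the cap → €85,750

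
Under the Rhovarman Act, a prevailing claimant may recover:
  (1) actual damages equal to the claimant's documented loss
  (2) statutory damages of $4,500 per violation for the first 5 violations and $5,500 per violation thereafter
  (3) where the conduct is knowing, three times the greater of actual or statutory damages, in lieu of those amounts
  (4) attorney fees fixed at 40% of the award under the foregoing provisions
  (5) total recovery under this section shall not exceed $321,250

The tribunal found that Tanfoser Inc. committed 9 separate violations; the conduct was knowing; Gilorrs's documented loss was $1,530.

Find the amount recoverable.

$186,900

First 5 violations: 5 × $4,500 = $22,500
Remaining violations: (9 − 5) × $5,500 = $22,000
Statutory damages: $22,500 + $22,000 = $44,500
Greater of actual damages ($1,530) or statutory damages ($44,500): $44,500
Trebled: 3 × $44,500 = $133,500
Attorney fees: 40% of $133,500 = $53,400
Total before cap: $133,500 + $53,400 = $186,900
Cap at $321,250: $186,900 is within the cap, no reduction.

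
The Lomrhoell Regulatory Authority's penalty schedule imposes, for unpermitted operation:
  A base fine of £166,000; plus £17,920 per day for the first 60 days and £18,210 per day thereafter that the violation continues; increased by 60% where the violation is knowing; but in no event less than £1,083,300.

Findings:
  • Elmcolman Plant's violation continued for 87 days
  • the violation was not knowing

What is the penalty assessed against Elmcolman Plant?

First 60 days: 60 × £17,920 = £1,075,200
Remaining days: (87 − 60) × £18,210 = £491,670
Per-day component: £1,075,200 + £491,670 = £1,566,870
Base plus per-day: £166,000 + £1,566,870 = £1,732,870
The violation was not knowing: no 60% increase.
Minimum £1,083,300: £1,732,870 meets the minimum, no increase.

£1,732,870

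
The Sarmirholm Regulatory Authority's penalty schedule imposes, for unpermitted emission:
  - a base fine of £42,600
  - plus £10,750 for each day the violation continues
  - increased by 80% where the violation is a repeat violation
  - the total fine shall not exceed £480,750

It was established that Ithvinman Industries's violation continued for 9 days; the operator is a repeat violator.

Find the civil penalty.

Per-day component: 9 × £10,750 = £96,750
Base plus per-day: £42,600 + £96,750 = £139,350
Enhancement: 80% of £139,350 = £111,480
Enhanced fine: £139,350 + £111,480 = £250,830
Cap at £480,750: £250,830 is within the cap, no reduction.

£250,830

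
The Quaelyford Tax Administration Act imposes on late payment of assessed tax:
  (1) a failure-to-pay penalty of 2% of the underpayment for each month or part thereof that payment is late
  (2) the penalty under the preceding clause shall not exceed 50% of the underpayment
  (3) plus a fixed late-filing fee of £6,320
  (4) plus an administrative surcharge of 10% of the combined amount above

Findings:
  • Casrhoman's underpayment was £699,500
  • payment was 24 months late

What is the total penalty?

Penalty: £376,288

Accrued rate: 2% × 24 = 48%, capped at 50% → 48%
Failure-to-pay penalty: 48% of £699,500 = £335,760
Penalty before surcharge: £335,760 + £6,320 = £342,080
Administrative surcharge: 10% of £342,080 = £34,208
Total penalty: £342,080 + £34,208 = £376,288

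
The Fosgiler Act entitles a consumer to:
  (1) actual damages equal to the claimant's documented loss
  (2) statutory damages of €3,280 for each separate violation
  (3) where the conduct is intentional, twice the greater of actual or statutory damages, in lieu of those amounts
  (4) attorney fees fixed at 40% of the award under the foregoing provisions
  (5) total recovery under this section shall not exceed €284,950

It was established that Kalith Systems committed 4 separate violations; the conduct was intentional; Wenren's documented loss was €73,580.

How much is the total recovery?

€206,024

Statutory damages: 4 × €3,280 = €13,120
Greater of actual damages (€73,580) or statutory damages (€13,120): €73,580
Doubled: 2 × €73,580 = €147,160
Attorney fees: 40% of €147,160 = €58,864
Total before cap: €147,160 + €58,864 = €206,024
Cap at €284,950: €206,024 is within the cap, no reduction.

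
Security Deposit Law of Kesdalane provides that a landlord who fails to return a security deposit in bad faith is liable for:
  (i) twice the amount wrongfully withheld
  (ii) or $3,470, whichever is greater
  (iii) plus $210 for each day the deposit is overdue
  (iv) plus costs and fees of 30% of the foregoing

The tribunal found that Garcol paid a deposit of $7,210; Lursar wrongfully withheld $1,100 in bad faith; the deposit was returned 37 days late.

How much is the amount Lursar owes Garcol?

$14,612

Doubled: 2 × $1,100 = $2,200
Minimum $3,470: $2,200 is below the minimum → $3,470
Late-return penalty: 37 × $210 = $7,770
Damages plus late penalty: $3,470 + $7,770 = $11,240
Costs and fees: 30% of $11,240 = $3,372
Total recovery: $11,240 + $3,372 = $14,612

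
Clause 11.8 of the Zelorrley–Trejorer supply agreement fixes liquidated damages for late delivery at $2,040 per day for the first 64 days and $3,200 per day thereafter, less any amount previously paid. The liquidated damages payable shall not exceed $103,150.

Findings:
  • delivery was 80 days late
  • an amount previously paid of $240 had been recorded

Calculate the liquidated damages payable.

First 64 days: 64 × $2,040 = $130,560
Remaining days: (80 − 64) × $3,200 = $51,200
Accrued per-day damages: $130,560 + $51,200 = $181,760
Less amount previously paid: $181,760 − $240 = $181,520
Cap at $103,150: $181,520 exceeds the cap → $103,150

$103,150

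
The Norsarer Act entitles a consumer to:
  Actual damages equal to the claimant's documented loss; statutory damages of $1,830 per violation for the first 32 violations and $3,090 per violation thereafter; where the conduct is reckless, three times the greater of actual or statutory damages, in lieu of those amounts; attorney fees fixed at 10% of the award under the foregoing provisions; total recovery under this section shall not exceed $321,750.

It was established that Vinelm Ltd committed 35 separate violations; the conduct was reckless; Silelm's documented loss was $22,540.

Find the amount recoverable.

$223,839

First 32 violations: 32 × $1,830 = $58,560
Remaining violations: (35 − 32) × $3,090 = $9,270
Statutory damages: $58,560 + $9,270 = $67,830
Greater of actual damages ($22,540) or statutory damages ($67,830): $67,830
Trebled: 3 × $67,830 = $203,490
Attorney fees: 10% of $203,490 = $20,349
Total before cap: $203,490 + $20,349 = $223,839
Cap at $321,750: $223,839 is within the cap, no reduction.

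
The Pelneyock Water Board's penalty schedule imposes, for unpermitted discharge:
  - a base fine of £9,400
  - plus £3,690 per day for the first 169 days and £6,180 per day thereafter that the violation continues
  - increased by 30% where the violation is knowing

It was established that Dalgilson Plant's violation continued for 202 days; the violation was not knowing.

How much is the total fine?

First 169 days: 169 × £3,690 = £623,610
Remaining days: (202 − 169) × £6,180 = £203,940
Per-day component: £623,610 + £203,940 = £827,550
Base plus per-day: £9,400 + £827,550 = £836,950
The violation was not knowing: no 30% increase.

£836,950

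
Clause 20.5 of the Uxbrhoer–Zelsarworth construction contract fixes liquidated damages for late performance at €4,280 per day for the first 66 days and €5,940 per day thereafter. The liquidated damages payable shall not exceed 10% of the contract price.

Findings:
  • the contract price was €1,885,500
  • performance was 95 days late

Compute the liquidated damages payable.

First 66 days: 66 × €4,280 = €282,480
Remaining days: (95 − 66) × €5,940 = €172,260
Accrued per-day damages: €282,480 + €172,260 = €454,740
Cap: 10% of €1,885,500 = €188,550
Cap at €188,550: €454,740 exceeds the cap → €188,550

Liquidated damages: €188,550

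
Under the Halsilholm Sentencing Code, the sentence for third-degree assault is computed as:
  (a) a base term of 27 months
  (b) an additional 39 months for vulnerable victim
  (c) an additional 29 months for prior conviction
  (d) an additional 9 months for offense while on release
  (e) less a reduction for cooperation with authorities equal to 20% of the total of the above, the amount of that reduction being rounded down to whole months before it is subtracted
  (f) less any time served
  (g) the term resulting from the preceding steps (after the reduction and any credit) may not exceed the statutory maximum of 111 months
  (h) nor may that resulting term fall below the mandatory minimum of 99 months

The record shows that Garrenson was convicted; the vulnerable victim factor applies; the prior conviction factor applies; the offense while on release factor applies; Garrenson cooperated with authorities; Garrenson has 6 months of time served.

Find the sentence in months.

Vulnerable victim enhancement: +39 months
Prior conviction enhancement: +29 months
Offense while on release enhancement: +9 months
Adjusted term: 27 months + 39 months + 29 months + 9 months = 104 months
Cooperation with authorities reduction: 20% of 104 months = 20 months (rounded down)
After reduction: 104 − 20 = 84 months
Less time served: 84 months − 6 months = 78 months
Cap at 111 months: 78 months is within the cap, no reduction.
Minimum 99 months: 78 months is below the minimum → 99 months

99 months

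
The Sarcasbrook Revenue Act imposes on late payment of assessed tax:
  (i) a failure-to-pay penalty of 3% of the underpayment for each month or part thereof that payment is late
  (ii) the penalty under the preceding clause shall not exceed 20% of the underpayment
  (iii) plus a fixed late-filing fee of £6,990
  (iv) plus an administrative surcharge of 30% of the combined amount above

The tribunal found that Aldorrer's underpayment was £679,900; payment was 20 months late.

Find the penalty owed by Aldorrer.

Accrued rate: 3% × 20 = 60%, capped at 20% → 20%
Failure-to-pay penalty: 20% of £679,900 = £135,980
Penalty before surcharge: £135,980 + £6,990 = £142,970
Administrative surcharge: 30% of £142,970 = £42,891
Total penalty: £142,970 + £42,891 = £185,861

£185,861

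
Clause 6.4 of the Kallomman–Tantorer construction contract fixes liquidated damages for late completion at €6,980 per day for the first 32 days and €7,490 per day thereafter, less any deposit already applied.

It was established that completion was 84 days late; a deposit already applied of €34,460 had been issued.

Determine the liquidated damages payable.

First 32 days: 32 × €6,980 = €223,360
Remaining days: (84 − 32) × €7,490 = €389,480
Accrued per-day damages: €223,360 + €389,480 = €612,840
Less deposit already applied: €612,840 − €34,460 = €578,380

Liquidated damages: €578,380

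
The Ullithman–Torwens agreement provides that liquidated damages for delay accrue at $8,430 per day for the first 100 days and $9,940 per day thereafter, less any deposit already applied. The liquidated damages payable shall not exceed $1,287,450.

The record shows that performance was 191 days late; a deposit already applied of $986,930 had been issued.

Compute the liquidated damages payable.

$760,610

First 100 days: 100 × $8,430 = $843,000
Remaining days: (191 − 100) × $9,940 = $904,540
Accrued per-day damages: $843,000 + $904,540 = $1,747,540
Less deposit already applied: $1,747,540 − $986,930 = $760,610
Cap at $1,287,450: $760,610 is within the cap, no reduction.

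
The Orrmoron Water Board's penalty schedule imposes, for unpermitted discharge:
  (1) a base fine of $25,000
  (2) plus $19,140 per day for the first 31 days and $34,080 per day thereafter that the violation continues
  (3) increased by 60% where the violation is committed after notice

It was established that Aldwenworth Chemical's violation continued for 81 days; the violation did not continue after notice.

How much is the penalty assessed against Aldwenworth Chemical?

$2,322,340

First 31 days: 31 × $19,140 = $593,340
Remaining days: (81 − 31) × $34,080 = $1,704,000
Per-day component: $593,340 + $1,704,000 = $2,297,340
Base plus per-day: $25,000 + $2,297,340 = $2,322,340
The violation did not continue after notice: no 60% increase.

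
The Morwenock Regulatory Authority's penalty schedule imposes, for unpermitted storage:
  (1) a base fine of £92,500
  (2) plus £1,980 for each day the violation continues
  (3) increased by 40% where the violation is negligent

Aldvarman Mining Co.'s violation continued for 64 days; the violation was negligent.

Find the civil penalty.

Per-day component: 64 × £1,980 = £126,720
Base plus per-day: £92,500 + £126,720 = £219,220
Enhancement: 40% of £219,220 = £87,688
Enhanced fine: £219,220 + £87,688 = £306,908

£306,908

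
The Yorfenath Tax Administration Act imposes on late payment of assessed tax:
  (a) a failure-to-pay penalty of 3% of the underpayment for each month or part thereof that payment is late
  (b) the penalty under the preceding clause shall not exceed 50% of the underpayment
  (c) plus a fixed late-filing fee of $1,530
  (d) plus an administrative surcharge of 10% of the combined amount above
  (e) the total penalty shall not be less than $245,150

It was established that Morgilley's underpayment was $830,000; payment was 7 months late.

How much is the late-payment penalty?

Accrued rate: 3% × 7 = 21%, capped at 50% → 21%
Failure-to-pay penalty: 21% of $830,000 = $174,300
Penalty before surcharge: $174,300 + $1,530 = $175,830
Administrative surcharge: 10% of $175,830 = $17,583
Total penalty: $175,830 + $17,583 = $193,413
Minimum $245,150: $193,413 is below the minimum → $245,150

Penalty: $245,150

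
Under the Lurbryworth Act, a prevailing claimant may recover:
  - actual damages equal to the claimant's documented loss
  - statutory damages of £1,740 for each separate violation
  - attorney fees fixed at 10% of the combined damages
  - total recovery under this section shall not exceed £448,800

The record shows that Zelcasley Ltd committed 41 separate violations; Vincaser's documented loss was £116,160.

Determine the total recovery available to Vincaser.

£206,250

Statutory damages: 41 × £1,740 = £71,340
Combined damages: £116,160 + £71,340 = £187,500
Attorney fees: 10% of £187,500 = £18,750
Total before cap: £187,500 + £18,750 = £206,250
Cap at £448,800: £206,250 is within the cap, no reduction.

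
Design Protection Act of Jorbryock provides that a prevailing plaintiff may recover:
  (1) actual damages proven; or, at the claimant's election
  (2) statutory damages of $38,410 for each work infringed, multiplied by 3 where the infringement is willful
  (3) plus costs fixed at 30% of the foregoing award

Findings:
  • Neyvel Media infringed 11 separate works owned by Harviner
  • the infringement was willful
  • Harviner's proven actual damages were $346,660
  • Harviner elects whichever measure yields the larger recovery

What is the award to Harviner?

$1,647,789

Statutory damages: 11 × $38,410 = $422,510
Trebled: 3 × $422,510 = $1,267,530
Greater of actual damages ($346,660) or enhanced statutory damages ($1,267,530): $1,267,530
Costs: 30% of $1,267,530 = $380,259
Award plus costs: $1,267,530 + $380,259 = $1,647,789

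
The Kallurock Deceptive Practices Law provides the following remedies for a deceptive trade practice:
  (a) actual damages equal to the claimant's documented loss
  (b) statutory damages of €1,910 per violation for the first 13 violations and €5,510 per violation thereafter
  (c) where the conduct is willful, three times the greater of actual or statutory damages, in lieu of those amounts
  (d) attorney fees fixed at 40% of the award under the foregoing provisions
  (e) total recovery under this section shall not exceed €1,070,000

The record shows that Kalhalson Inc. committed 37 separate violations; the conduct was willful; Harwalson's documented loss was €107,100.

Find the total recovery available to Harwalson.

First 13 violations: 13 × €1,910 = €24,830
Remaining violations: (37 − 13) × €5,510 = €132,240
Statutory damages: €24,830 + €132,240 = €157,070
Greater of actual damages (€107,100) or statutory damages (€157,070): €157,070
Trebled: 3 × €157,070 = €471,210
Attorney fees: 40% of €471,210 = €188,484
Total before cap: €471,210 + €188,484 = €659,694
Cap at €1,070,000: €659,694 is within the cap, no reduction.

Total recovery: €659,694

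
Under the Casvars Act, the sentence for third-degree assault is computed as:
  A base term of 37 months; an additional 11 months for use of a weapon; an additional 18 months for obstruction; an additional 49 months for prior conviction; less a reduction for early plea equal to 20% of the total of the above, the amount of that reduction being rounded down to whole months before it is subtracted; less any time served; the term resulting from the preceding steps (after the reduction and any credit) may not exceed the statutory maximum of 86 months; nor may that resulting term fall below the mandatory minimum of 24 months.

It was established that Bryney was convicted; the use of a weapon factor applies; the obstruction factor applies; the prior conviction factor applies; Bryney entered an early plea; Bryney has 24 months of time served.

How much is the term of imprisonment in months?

Use of a weapon enhancement: +11 months
Obstruction enhancement: +18 months
Prior conviction enhancement: +49 months
Adjusted term: 37 months + 11 months + 18 months + 49 months = 115 months
Early plea reduction: 20% of 115 months = 23 months (rounded down)
After reduction: 115 − 23 = 92 months
Less time served: 92 months − 24 months = 68 months
Cap at 86 months: 68 months is within the cap, no reduction.
Minimum 24 months: 68 months meets the minimum, no increase.

68 months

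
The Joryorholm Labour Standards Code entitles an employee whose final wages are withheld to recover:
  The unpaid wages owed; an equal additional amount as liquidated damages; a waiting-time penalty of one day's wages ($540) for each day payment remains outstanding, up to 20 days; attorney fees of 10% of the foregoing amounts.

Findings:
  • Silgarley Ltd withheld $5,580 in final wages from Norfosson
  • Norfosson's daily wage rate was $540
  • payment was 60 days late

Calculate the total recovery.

$24,156

Liquidated damages (equal amount): $5,580
Penalty days: min(60, 20) = 20
Waiting-time penalty: 20 × $540 = $10,800
Subtotal: $5,580 + $5,580 + $10,800 = $21,960
Attorney fees: 10% of $21,960 = $2,196
Total award: $21,960 + $2,196 = $24,156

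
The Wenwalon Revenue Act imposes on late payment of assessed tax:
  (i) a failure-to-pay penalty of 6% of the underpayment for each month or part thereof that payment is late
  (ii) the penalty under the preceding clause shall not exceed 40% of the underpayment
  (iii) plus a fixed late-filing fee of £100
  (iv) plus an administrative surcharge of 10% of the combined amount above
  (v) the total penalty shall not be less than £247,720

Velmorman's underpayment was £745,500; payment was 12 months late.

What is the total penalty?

£328,130

Accrued rate: 6% × 12 = 72%, capped at 40% → 40%
Failure-to-pay penalty: 40% of £745,500 = £298,200
Penalty before surcharge: £298,200 + £100 = £298,300
Administrative surcharge: 10% of £298,300 = £29,830
Total penalty: £298,300 + £29,830 = £328,130
Minimum £247,720: £328,130 meets the minimum, no increase.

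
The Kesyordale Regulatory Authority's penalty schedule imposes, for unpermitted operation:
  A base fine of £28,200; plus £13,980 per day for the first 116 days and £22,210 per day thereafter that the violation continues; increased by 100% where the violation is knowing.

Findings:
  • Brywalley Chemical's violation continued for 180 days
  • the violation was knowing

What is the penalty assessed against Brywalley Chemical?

£6,142,640

First 116 days: 116 × £13,980 = £1,621,680
Remaining days: (180 − 116) × £22,210 = £1,421,440
Per-day component: £1,621,680 + £1,421,440 = £3,043,120
Base plus per-day: £28,200 + £3,043,120 = £3,071,320
Enhancement: 100% of £3,071,320 = £3,071,320
Enhanced fine: £3,071,320 + £3,071,320 = £6,142,640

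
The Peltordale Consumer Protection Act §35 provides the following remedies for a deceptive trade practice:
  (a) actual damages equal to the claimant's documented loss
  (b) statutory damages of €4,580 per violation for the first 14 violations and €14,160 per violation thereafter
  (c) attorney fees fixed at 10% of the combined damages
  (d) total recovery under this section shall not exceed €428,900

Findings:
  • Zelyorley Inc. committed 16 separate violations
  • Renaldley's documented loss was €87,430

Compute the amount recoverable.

€197,857

First 14 violations: 14 × €4,580 = €64,120
Remaining violations: (16 − 14) × €14,160 = €28,320
Statutory damages: €64,120 + €28,320 = €92,440
Combined damages: €87,430 + €92,440 = €179,870
Attorney fees: 10% of €179,870 = €17,987
Total before cap: €179,870 + €17,987 = €197,857
Cap at €428,900: €197,857 is within the cap, no reduction.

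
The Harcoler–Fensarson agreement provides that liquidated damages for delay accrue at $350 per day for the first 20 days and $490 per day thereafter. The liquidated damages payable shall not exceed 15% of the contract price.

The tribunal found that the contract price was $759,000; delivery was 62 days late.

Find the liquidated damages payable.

First 20 days: 20 × $350 = $7,000
Remaining days: (62 − 20) × $490 = $20,580
Accrued per-day damages: $7,000 + $20,580 = $27,580
Cap: 15% of $759,000 = $113,850
Cap at $113,850: $27,580 is within the cap, no reduction.

$27,580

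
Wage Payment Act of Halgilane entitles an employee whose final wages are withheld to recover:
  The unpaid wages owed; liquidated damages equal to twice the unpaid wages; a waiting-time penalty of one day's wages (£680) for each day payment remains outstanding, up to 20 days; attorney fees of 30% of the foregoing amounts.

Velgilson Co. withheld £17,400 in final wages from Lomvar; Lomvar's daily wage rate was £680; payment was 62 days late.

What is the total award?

£85,540

Doubled: 2 × £17,400 = £34,800
Penalty days: min(62, 20) = 20
Waiting-time penalty: 20 × £680 = £13,600
Subtotal: £17,400 + £34,800 + £13,600 = £65,800
Attorney fees: 30% of £65,800 = £19,740
Total award: £65,800 + £19,740 = £85,540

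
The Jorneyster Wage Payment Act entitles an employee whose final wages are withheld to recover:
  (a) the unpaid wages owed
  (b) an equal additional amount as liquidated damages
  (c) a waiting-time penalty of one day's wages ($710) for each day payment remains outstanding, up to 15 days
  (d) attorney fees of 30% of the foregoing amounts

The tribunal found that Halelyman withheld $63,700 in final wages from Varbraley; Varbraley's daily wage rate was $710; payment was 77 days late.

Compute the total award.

$179,465

Liquidated damages (equal amount): $63,700
Penalty days: min(77, 15) = 15
Waiting-time penalty: 15 × $710 = $10,650
Subtotal: $63,700 + $63,700 + $10,650 = $138,050
Attorney fees: 30% of $138,050 = $41,415
Total award: $138,050 + $41,415 = $179,465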